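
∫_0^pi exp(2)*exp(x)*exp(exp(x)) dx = -exp(3) + exp(2 + exp(pi))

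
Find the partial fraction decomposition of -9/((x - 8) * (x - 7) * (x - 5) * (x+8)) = 3/(1040*(x + 8)) - 3/(26*(x - 5)) + 3/(10*(x - 7)) - 3/(16*(x - 8))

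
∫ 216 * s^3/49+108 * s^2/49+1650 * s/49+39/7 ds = 54*s^4/49 + 36*s^3/49 + 825*s^2/49 + 39*s/7 + C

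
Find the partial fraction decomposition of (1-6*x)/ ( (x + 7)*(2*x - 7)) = -40/(21*(2*x - 7)) - 43/(21*(x + 7))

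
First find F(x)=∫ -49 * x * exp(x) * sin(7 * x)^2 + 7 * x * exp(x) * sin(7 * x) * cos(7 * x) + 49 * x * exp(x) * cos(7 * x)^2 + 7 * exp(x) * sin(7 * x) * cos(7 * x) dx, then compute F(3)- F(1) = 7*E*(3*exp(2)*sin(42) - sin(14))/2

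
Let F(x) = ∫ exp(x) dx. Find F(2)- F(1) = -E + exp(2)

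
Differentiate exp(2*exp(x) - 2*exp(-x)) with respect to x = (2*exp(2*exp(x) - 2*exp(-x)) + 2*exp(2*x + 2*exp(x) - 2*exp(-x)))*exp(-x)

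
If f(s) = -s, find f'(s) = -1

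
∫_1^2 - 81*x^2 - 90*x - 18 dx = -342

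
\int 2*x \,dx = x^2 + C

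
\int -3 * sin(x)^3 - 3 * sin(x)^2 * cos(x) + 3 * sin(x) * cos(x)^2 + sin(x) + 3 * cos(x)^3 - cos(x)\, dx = sqrt(2)*sin(2*x)*sin(x + pi/4) + C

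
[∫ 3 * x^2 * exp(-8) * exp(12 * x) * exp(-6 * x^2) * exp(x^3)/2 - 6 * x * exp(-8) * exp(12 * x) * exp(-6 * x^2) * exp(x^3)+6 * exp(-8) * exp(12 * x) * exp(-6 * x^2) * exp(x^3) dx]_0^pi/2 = -exp(-8)/2 + exp((-2 + pi/2)^3)/2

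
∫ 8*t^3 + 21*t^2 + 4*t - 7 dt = 2*t^4 + 7*t^3 + 2*t^2 - 7*t + C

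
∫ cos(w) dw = sin(w) + C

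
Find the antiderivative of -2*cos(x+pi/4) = -2*sin(x + pi/4) + C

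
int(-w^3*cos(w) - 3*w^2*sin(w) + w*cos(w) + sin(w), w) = w*(1 - w^2)*sin(w) + C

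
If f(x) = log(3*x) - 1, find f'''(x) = 2/x^3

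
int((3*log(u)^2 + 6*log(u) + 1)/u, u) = (log(u) + 1)^3 - 2*log(u) + C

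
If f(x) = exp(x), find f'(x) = exp(x)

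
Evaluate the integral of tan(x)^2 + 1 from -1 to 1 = 2*tan(1)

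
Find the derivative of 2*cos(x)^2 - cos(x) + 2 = sin(x) - 2*sin(2*x)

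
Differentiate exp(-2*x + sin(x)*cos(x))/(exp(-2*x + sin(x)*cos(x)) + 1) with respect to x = (cos(2*x) - 2)*exp(2*x)*exp(sin(2*x)/2)/(exp(2*x) + exp(sin(2*x)/2))^2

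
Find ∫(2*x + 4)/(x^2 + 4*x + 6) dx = log(3*(x + 2)^2 + 6) + C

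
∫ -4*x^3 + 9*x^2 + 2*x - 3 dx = -x^4 + 3*x^3 + x^2 - 3*x + C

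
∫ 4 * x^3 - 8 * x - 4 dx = x^4 - 4*x^2 - 4*x + C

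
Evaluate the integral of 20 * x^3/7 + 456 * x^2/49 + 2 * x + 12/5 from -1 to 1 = 2696/245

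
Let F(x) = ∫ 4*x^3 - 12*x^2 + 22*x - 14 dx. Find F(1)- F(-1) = -36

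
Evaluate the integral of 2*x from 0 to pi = pi^2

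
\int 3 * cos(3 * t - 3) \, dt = sin(3*t - 3) + C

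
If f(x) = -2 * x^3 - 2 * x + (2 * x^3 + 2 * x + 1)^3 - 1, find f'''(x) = 4032*x^6 + 5040*x^4 + 1440*x^3 + 1440*x^2 + 576*x + 72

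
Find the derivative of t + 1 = 1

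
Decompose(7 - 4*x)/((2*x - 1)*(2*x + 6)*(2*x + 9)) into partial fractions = 5/(6*(2*x + 9)) + 1/(14*(2*x - 1)) - 19/(42*(x + 3))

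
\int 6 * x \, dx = 3*x^2 + C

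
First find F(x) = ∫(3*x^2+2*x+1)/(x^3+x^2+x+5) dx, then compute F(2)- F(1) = -log(8) + log(19)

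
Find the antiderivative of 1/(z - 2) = log(z - 2) + C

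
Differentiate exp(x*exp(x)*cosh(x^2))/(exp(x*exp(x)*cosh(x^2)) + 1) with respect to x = (2*x^2*sinh(x^2) + x*cosh(x^2) + cosh(x^2))*exp(x)*exp(x*exp(x)*cosh(x^2))/(exp(x*exp(x)*cosh(x^2)) + 1)^2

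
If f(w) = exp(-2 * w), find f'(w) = -2*exp(-2*w)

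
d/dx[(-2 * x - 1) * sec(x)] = -2*x*tan(x)*sec(x) - tan(x)*sec(x) - 2*sec(x)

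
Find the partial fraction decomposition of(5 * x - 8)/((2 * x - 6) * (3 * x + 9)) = 23/(36*(x + 3)) + 7/(36*(x - 3))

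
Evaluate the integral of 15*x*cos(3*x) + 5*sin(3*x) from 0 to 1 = 5*sin(3)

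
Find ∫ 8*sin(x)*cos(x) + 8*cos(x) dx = 4*(sin(x) + 1)^2 + C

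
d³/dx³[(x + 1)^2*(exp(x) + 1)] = x^2*exp(x) + 8*x*exp(x) + 13*exp(x)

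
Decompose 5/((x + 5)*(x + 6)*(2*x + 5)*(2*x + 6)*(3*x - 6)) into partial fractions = -8/(189*(2*x + 5)) + 5/(1008*(x + 6)) - 1/(84*(x + 5)) + 1/(36*(x + 3)) + 1/(3024*(x - 2))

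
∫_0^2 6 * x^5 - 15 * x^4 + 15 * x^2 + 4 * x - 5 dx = 6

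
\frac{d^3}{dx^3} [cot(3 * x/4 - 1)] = -81*cot(3*x/4 - 1)^4/32 - 27*cot(3*x/4 - 1)^2/8 - 27/32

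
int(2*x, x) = x^2 + C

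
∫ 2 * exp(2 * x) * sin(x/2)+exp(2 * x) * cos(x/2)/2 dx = exp(2*x)*sin(x/2) + C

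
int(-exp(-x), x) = exp(-x) + C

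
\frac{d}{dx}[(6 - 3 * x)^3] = -81*x^2 + 324*x - 324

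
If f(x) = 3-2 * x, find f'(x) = -2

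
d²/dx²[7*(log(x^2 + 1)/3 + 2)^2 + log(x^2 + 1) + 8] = (-28*x^2*log(x^2 + 1) - 130*x^2 + 28*log(x^2 + 1) + 186)/(9*x^4 + 18*x^2 + 9)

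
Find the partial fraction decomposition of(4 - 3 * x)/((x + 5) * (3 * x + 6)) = -19/(9*(x + 5)) + 10/(9*(x + 2))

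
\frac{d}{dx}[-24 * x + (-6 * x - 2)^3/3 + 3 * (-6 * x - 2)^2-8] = -216*x^2 + 72*x + 24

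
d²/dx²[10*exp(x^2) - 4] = 40*x^2*exp(x^2) + 20*exp(x^2)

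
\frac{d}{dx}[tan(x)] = cos(x)^(-2)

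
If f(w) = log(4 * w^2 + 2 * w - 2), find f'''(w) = (32*w^3 + 24*w^2 + 60*w + 14)/(8*w^6 + 12*w^5 - 6*w^4 - 11*w^3 + 3*w^2 + 3*w - 1)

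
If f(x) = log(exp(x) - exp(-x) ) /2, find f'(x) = (exp(2*x) + 1)/(2*exp(2*x) - 2)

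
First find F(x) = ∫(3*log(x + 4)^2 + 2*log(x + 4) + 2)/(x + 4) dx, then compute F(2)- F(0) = -2*log(4) - log(4)^3 - log(4)^2 + log(6)^2 + 2*log(6) + log(6)^3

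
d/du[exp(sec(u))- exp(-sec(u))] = (exp(2/cos(u)) + 1)*exp(-sec(u))*sin(u)/cos(u)^2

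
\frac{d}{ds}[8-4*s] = -4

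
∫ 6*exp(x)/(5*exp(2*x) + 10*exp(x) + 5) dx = 2*(22*exp(x) + 19)/(5*(exp(x) + 1)) + C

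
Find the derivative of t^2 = 2*t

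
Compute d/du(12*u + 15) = 12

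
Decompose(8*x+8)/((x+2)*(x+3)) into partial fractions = 16/(x + 3) - 8/(x + 2)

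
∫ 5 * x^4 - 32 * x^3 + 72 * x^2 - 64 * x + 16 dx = x^5 - 8*x^4 + 24*x^3 - 32*x^2 + 16*x + C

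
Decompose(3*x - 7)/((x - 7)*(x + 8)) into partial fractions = 31/(15*(x + 8)) + 14/(15*(x - 7))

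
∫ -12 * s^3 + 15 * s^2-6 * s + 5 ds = -3*s^4 + 5*s^3 - 3*s^2 + 5*s + C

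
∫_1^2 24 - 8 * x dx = 12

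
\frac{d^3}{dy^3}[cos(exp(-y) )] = (exp(2*y)*sin(exp(-y)) + 3*exp(y)*cos(exp(-y)) - sin(exp(-y)))*exp(-3*y)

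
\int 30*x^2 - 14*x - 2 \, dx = 10*x^3 - 7*x^2 - 2*x + C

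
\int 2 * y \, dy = y^2 + C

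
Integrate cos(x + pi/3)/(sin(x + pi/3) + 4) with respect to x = log(sin(x + pi/3) + 4) + C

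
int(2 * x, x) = x^2 + C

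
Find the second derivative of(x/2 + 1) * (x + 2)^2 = 3*x + 6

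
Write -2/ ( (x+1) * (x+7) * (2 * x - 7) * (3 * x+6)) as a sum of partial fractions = -16/(6237*(2*x - 7)) + 1/(945*(x + 7)) - 2/(165*(x + 2)) + 1/(81*(x + 1))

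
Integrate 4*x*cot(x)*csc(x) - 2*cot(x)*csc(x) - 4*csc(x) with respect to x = (2 - 4*x)*csc(x) + C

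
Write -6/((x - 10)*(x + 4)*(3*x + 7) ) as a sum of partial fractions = 54/(185*(3*x + 7)) - 3/(35*(x + 4)) - 3/(259*(x - 10))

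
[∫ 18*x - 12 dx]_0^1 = -3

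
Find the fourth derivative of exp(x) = exp(x)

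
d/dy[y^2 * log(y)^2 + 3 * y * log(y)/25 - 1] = 2*y*log(y)^2 + 2*y*log(y) + 3*log(y)/25 + 3/25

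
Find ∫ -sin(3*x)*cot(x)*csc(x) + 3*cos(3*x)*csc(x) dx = sin(3*x)*csc(x) + C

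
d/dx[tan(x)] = cos(x)^(-2)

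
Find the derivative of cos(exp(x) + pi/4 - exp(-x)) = (-exp(2*x)*sin(exp(x) + pi/4 - exp(-x)) - sin(exp(x) + pi/4 - exp(-x)))*exp(-x)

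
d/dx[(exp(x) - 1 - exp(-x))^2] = (2*exp(4*x) - 2*exp(3*x) - 2*exp(x) - 2)*exp(-2*x)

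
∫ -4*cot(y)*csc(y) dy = 4*csc(y) + C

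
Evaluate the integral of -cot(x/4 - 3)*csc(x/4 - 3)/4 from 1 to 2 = -csc(5/2) + csc(11/4)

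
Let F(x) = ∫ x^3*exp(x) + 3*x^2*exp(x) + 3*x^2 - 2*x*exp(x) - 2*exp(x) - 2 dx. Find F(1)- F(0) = -E - 1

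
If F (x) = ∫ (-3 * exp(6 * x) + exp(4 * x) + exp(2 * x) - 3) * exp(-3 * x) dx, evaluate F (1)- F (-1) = (-E + exp(-1))^3 - (E - exp(-1))^3 - 4*E + 4*exp(-1)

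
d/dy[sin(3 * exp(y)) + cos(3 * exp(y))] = 3*sqrt(2)*exp(y)*cos(3*exp(y) + pi/4)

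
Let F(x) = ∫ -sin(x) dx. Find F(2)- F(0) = -1 + cos(2)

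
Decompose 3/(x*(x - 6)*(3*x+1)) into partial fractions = 27/(19*(3*x + 1)) + 1/(38*(x - 6)) - 1/(2*x)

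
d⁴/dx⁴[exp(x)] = exp(x)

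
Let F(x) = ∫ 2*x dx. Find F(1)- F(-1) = 0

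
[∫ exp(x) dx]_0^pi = -1 + exp(pi)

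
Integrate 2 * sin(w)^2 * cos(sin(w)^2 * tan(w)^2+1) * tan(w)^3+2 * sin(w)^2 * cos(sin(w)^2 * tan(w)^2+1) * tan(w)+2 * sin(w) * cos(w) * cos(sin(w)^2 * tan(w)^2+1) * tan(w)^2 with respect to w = sin(sin(w)^2*tan(w)^2 + 1) + C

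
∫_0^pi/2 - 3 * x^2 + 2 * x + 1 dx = -pi^3/8 + pi/2 + pi^2/4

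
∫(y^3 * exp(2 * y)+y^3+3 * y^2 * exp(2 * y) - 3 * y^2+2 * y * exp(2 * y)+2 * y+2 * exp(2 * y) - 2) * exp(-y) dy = 2*y*(y^2 + 2)*sinh(y) + C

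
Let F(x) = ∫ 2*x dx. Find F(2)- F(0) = 4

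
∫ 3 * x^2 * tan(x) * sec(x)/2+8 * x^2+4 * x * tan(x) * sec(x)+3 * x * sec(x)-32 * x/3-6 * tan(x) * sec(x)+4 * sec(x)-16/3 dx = -8*x + 8*(x - 1)^3/3 + 8*(x - 1)^2/3 + (3*x^2/2 + 4*x - 6)*sec(x) + C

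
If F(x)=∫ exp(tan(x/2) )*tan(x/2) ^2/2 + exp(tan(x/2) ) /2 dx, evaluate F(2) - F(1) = -exp(tan(1/2)) + exp(tan(1))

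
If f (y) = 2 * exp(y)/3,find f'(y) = 2*exp(y)/3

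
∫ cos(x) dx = sin(x) + C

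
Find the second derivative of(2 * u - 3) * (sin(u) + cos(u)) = -2*u*sin(u) - 2*u*cos(u) - sin(u) + 7*cos(u)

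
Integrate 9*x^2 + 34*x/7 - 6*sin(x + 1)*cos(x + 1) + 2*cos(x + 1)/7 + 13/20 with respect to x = 3*x^3 + 17*x^2/7 + 13*x/20 - 3*sin(x + 1)^2 + 2*sin(x + 1)/7 + C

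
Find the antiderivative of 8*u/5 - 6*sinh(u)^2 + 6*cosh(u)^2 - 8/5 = 4*u^2/5 + 22*u/5 + C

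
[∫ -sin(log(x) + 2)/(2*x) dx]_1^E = cos(3)/2 - cos(2)/2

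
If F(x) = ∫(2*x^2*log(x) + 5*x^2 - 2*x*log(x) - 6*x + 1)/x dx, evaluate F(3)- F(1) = 4*log(3) + 8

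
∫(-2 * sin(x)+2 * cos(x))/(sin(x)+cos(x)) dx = 2*log(sin(x + pi/4)) + C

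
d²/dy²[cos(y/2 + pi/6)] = -cos(y/2 + pi/6)/4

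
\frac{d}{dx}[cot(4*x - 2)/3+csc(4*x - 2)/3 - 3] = -4*cot(4*x - 2)^2/3 - 4*cot(4*x - 2)*csc(4*x - 2)/3 - 4/3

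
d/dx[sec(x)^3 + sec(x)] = 3*tan(x)*sec(x)^3 + tan(x)*sec(x)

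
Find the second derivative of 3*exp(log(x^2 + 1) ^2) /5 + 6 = (48*x^2*exp(log(x^2 + 1)^2)*log(x^2 + 1)^2 - 12*x^2*exp(log(x^2 + 1)^2)*log(x^2 + 1) + 24*x^2*exp(log(x^2 + 1)^2) + 12*exp(log(x^2 + 1)^2)*log(x^2 + 1))/(5*x^4 + 10*x^2 + 5)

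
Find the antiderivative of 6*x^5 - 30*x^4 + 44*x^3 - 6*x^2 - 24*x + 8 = x^6 - 6*x^5 + 11*x^4 - 2*x^3 - 12*x^2 + 8*x + C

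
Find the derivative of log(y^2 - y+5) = (2*y - 1)/(y^2 - y + 5)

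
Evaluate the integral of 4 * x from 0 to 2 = 8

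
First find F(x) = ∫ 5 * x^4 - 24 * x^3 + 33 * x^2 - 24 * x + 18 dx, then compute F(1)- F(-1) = 60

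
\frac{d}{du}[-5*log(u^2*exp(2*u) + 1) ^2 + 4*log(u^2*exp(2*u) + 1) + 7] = (-20*u^2*exp(2*u)*log(u^2*exp(2*u) + 1) + 8*u^2*exp(2*u) - 20*u*exp(2*u)*log(u^2*exp(2*u) + 1) + 8*u*exp(2*u))/(u^2*exp(2*u) + 1)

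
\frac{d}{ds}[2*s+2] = 2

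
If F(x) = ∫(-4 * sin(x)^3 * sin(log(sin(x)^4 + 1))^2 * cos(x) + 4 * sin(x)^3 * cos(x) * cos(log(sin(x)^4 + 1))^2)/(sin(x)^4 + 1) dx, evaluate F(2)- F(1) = -sin(2*log((1 - cos(2))^2/4 + 1))/2 + sin(2*log((1 - cos(4))^2/4 + 1))/2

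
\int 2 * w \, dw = w^2 + C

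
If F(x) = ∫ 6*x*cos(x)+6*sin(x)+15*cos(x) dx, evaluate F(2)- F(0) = 27*sin(2)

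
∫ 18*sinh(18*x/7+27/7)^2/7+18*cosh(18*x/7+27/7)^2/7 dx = sinh(36*x/7 + 54/7)/2 + C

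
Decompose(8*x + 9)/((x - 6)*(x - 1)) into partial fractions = -17/(5*(x - 1)) + 57/(5*(x - 6))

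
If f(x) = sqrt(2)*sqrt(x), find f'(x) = sqrt(2)/(2*sqrt(x))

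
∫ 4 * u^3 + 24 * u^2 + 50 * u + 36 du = u^4 + 8*u^3 + 25*u^2 + 36*u + C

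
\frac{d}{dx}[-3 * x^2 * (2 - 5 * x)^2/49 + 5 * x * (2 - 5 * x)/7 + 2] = -300*x^3/49 + 180*x^2/49 - 374*x/49 + 10/7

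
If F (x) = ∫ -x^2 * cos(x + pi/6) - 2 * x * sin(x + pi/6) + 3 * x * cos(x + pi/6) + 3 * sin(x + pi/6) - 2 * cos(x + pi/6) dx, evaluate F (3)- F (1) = -2*sin(pi/6 + 3)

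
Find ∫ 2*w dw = w^2 + C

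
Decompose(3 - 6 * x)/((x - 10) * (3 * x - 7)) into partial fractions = 33/(23*(3*x - 7)) - 57/(23*(x - 10))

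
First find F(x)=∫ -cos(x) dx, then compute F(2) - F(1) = -sin(2) + sin(1)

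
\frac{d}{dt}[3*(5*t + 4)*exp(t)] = 15*t*exp(t) + 27*exp(t)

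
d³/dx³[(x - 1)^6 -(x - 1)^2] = 120*x^3 - 360*x^2 + 360*x - 120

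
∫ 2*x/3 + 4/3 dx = x^2/3 + 4*x/3 + C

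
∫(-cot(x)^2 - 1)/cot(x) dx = log(cot(x)) + C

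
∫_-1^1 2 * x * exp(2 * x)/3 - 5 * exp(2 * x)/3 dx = -2*exp(2)/3 + 4*exp(-2)/3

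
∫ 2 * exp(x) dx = 2*exp(x) + C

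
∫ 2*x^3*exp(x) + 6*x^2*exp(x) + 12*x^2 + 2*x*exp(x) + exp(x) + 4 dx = (exp(x) + 2)*(2*x^3 + 2*x - 1) + C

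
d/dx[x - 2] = 1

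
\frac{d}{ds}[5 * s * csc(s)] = -5*s*cot(s)*csc(s) + 5*csc(s)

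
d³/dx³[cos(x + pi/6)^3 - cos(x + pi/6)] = (-54*sqrt(3)*sin(x)*cos(x) + 54*cos(x)^2 - 1)*sin(x + pi/6)/4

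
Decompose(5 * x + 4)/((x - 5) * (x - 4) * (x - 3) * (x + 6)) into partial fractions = 13/(495*(x + 6)) + 19/(18*(x - 3)) - 12/(5*(x - 4)) + 29/(22*(x - 5))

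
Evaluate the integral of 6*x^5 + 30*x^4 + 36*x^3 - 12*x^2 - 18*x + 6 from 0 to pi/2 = 1 + (-2 + (1 + pi/2)^2)^3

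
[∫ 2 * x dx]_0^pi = pi^2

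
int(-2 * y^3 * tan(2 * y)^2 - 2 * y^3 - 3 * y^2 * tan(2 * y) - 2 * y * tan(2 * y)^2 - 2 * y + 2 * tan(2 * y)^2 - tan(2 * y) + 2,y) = (-y^3 - y + 1)*tan(2*y) + C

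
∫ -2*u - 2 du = -u^2 - 2*u + C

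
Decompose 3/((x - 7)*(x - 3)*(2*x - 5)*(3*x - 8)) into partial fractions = 81/(13*(3*x - 8)) - 8/(3*(2*x - 5)) - 3/(4*(x - 3)) + 1/(156*(x - 7))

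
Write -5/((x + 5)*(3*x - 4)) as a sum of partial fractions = -15/(19*(3*x - 4)) + 5/(19*(x + 5))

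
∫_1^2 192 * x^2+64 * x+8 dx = 552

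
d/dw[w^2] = 2*w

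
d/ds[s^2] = 2*s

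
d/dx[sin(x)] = cos(x)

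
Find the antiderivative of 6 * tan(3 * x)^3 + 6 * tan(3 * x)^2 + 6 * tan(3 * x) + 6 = (tan(3*x) + 1)^2 + C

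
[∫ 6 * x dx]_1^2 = 9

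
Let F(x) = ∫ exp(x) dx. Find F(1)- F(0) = -1 + E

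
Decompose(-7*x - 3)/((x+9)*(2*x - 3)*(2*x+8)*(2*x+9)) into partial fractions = 19/(36*(2*x + 9)) - 3/(308*(2*x - 3)) - 2/(63*(x + 9)) - 5/(22*(x + 4))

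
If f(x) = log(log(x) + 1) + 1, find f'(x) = 1/(x*log(x) + x)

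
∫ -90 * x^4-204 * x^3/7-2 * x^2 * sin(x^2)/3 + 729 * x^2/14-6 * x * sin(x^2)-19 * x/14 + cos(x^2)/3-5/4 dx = x*(-84*x^2 + 8*x + 7)*(6*x^2 + 3*x - 5)/28 + (x/3 + 3)*cos(x^2) + C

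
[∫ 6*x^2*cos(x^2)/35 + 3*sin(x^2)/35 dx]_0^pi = 3*pi*sin(pi^2)/35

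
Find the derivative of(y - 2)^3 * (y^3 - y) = 6*y^5 - 30*y^4 + 44*y^3 - 6*y^2 - 24*y + 8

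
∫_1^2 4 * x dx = 6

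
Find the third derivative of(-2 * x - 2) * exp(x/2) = -x*exp(x/2)/4 - 7*exp(x/2)/4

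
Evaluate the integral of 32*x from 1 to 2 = 48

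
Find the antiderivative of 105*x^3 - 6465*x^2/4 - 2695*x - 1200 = 105*x^4/4 - 2155*x^3/4 - 2695*x^2/2 - 1200*x + C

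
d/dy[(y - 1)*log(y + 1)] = (y*log(y + 1) + y + log(y + 1) - 1)/(y + 1)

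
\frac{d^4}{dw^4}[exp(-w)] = exp(-w)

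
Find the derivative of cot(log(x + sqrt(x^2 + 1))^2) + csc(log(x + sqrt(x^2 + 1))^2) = -2*(x*cos(log(x + sqrt(x^2 + 1))^2) + x + sqrt(x^2 + 1)*cos(log(x + sqrt(x^2 + 1))^2) + sqrt(x^2 + 1))*log(x + sqrt(x^2 + 1))/((x^2 + x*sqrt(x^2 + 1) + 1)*sin(log(x + sqrt(x^2 + 1))^2)^2)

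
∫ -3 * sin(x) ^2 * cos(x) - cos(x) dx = -sin(x)^3 - sin(x) + C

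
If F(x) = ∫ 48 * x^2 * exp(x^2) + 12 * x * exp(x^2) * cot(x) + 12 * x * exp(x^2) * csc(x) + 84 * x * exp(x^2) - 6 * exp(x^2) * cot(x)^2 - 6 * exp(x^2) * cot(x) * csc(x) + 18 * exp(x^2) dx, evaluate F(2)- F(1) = -6*E*(cot(1) + csc(1) + 11) + 6*(cot(2) + csc(2) + 15)*exp(4)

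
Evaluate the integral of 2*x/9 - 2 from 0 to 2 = -32/9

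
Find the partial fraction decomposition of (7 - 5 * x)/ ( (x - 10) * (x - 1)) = -2/(9*(x - 1)) - 43/(9*(x - 10))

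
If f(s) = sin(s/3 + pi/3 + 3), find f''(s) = -sin(s/3 + pi/3 + 3)/9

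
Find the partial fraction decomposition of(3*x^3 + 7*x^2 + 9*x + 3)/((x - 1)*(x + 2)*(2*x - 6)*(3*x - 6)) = 11/(360*(x + 2)) + 11/(18*(x - 1)) - 73/(24*(x - 2)) + 29/(10*(x - 3))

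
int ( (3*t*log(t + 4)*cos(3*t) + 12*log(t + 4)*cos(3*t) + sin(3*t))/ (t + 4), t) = log(t + 4)*sin(3*t) + C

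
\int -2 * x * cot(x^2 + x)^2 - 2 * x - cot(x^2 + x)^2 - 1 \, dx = cot(x*(x + 1)) + C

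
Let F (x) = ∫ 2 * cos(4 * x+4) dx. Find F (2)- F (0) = sin(12)/2 - sin(4)/2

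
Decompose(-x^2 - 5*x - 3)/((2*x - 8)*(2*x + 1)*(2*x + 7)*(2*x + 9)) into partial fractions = 3/(1088*(2*x + 9)) + 1/(80*(2*x + 7)) + 1/(576*(2*x + 1)) - 13/(1530*(x - 4))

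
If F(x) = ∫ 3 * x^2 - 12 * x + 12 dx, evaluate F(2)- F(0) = 8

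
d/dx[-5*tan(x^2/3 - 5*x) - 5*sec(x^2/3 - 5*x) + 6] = -10*x*tan(x^2/3 - 5*x)^2/3 - 10*x*tan(x^2/3 - 5*x)*sec(x^2/3 - 5*x)/3 - 10*x/3 + 25*tan(x^2/3 - 5*x)^2 + 25*tan(x^2/3 - 5*x)*sec(x^2/3 - 5*x) + 25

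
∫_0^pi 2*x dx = pi^2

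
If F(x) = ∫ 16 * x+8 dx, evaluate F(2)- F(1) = 32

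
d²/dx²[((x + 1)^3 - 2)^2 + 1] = 30*x^4 + 120*x^3 + 180*x^2 + 96*x + 6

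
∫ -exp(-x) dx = exp(-x) + C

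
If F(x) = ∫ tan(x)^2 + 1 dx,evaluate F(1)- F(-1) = 2*tan(1)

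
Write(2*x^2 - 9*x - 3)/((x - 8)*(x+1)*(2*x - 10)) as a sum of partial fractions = 2/(27*(x + 1)) - 1/(18*(x - 5)) + 53/(54*(x - 8))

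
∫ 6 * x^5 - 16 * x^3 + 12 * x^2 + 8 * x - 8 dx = x^6 - 4*x^4 + 4*x^3 + 4*x^2 - 8*x + C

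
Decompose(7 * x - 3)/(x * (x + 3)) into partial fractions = 8/(x + 3) - 1/x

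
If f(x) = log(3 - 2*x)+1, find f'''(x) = 16/(8*x^3 - 36*x^2 + 54*x - 27)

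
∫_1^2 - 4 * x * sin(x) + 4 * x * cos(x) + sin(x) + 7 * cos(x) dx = -7*sin(1) + 11*cos(2) - 7*cos(1) + 11*sin(2)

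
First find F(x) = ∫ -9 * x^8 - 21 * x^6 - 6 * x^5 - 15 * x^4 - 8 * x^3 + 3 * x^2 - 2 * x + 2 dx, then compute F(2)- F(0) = -1080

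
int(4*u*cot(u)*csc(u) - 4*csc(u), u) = -4*u*csc(u) + C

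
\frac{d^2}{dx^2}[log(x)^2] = (2 - 2*log(x))/x^2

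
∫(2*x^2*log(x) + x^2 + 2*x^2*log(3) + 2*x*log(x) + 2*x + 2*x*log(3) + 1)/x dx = (x + 1)^2*log(3*x) + C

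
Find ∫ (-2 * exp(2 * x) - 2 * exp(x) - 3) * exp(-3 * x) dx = (2*exp(2*x) + exp(x) + 1)*exp(-3*x) + C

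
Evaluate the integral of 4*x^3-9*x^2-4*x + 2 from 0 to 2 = -12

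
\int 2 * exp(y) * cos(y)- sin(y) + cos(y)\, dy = sqrt(2)*(exp(y) + 1)*sin(y + pi/4) + C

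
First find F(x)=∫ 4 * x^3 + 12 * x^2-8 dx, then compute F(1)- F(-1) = -8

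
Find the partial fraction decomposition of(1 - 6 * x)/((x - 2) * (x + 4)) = -25/(6*(x + 4)) - 11/(6*(x - 2))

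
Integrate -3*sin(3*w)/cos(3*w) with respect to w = log(cos(3*w)) + C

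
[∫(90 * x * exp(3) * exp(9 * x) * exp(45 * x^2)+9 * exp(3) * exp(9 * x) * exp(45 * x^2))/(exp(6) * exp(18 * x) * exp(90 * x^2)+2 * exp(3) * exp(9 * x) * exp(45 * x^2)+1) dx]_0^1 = -exp(3)/(1 + exp(3)) + exp(57)/(1 + exp(57))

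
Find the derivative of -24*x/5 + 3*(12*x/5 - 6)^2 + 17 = 864*x/25 - 456/5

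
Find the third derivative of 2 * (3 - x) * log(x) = (2*x + 12)/x^3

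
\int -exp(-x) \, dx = exp(-x) + C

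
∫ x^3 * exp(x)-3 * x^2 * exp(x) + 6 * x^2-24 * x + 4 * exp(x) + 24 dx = (x - 2)^3*(exp(x) + 2) + C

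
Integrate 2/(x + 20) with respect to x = 2*log(x/4 + 5) + C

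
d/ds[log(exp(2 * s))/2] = 1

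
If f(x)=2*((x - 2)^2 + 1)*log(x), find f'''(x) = (4*x^2 + 8*x + 20)/x^3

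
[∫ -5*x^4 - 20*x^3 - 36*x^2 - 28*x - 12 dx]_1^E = (2 + (2 + E)^2)*(-exp(3) - exp(2) - 2*E) + 44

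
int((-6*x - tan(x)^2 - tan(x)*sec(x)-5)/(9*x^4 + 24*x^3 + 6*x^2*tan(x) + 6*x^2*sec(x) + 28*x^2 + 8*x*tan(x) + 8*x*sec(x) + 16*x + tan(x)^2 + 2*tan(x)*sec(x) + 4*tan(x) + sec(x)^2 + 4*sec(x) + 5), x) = acot(3*x^2 + 4*x + tan(x) + sec(x) + 2) + C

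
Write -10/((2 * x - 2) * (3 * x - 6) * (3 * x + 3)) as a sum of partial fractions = -5/(54*(x + 1)) + 5/(18*(x - 1)) - 5/(27*(x - 2))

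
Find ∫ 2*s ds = s^2 + C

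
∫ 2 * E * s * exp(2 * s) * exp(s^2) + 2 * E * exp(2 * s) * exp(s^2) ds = exp((s + 1)^2) + C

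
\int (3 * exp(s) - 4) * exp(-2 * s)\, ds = (2 - 3*exp(s))*exp(-2*s) + C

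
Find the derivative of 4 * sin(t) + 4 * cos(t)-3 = -4*sin(t) + 4*cos(t)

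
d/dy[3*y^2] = 6*y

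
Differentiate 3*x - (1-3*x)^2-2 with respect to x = 9 - 18*x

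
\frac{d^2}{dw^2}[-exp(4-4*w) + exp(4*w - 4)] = (16*exp(8*w - 8) - 16)*exp(4 - 4*w)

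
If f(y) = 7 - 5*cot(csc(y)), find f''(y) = 5*(-(1 - cos(y)^2)^2/sin(y) - 2*cos(y)^2*cos(1/sin(y))/sin(1/sin(y)) - 2*cos(y)^2/sin(y) + 2/sin(y))/(sin(y)^4*sin(1/sin(y))^2)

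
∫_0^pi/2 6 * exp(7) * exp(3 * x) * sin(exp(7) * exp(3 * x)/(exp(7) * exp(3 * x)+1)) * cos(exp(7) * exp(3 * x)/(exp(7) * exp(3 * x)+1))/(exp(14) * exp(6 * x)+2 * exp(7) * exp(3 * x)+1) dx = -sin(exp(7)/(1 + exp(7)))^2 + sin(exp(3*pi/2 + 7)/(1 + exp(3*pi/2 + 7)))^2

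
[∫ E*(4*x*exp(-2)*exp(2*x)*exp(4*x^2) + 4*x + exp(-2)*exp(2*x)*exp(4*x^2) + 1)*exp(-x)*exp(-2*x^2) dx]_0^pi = -exp(-1) - exp(-2*pi^2 - pi + 1) + E + exp(-1 + pi + 2*pi^2)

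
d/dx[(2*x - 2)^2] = 8*x - 8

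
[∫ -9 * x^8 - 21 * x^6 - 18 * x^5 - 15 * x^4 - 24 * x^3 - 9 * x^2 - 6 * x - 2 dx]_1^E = (-exp(3) - E - 1)^3 + E + exp(3) + 25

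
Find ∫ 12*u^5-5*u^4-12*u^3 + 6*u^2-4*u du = 2*u^6 - u^5 - 3*u^4 + 2*u^3 - 2*u^2 + C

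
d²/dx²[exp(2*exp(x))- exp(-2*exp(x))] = (-4*exp(2*x) + 2*exp(x) + 2*exp(x + 4*exp(x)) + 4*exp(2*x + 4*exp(x)))*exp(-2*exp(x))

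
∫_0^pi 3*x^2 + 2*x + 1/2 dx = pi*(1 + 2*pi + 2*pi^2)/2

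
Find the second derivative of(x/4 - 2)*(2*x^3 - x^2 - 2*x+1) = 6*x^2 - 51*x/2 + 3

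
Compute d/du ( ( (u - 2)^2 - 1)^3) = 6*u^5 - 60*u^4 + 228*u^3 - 408*u^2 + 342*u - 108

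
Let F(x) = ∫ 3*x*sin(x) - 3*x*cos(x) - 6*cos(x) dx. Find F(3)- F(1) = 6*sqrt(2)*(sin(pi/4 + 1) - 2*sin(pi/4 + 3))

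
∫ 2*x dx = x^2 + C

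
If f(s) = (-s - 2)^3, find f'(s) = -3*s^2 - 12*s - 12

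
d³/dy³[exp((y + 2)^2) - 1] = 8*y^3*exp(y^2 + 4*y + 4) + 48*y^2*exp(y^2 + 4*y + 4) + 108*y*exp(y^2 + 4*y + 4) + 88*exp(y^2 + 4*y + 4)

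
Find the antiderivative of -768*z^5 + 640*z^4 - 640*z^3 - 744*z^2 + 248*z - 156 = -128*z^6 + 128*z^5 - 160*z^4 - 248*z^3 + 124*z^2 - 156*z + C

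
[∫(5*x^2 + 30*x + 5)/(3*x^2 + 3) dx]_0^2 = 10/3 + 5*log(5)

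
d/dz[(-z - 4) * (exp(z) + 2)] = -z*exp(z) - 5*exp(z) - 2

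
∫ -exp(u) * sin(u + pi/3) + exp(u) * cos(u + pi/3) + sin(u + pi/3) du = (exp(u) - 1)*cos(u + pi/3) + C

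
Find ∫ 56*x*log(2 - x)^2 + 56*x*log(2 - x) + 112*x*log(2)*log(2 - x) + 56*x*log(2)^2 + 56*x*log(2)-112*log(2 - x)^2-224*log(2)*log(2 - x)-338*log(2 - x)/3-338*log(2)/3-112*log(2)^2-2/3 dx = 2*(x - 2)*(42*(x - 2)*log(4 - 2*x) - 1)*log(4 - 2*x)/3 + C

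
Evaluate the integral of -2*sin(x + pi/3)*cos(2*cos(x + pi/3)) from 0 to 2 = sin(2*cos(pi/3 + 2)) - sin(1)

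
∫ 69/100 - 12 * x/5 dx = -6*x^2/5 + 69*x/100 + C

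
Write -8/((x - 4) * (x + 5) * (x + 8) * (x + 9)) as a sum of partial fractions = 2/(13*(x + 9)) - 2/(9*(x + 8)) + 2/(27*(x + 5)) - 2/(351*(x - 4))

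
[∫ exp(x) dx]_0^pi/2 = -1 + exp(pi/2)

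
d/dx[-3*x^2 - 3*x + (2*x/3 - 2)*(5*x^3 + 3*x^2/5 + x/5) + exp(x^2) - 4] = 40*x^3/3 - 144*x^2/5 + 2*x*exp(x^2) - 122*x/15 - 17/5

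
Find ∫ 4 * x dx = 2*x^2 + C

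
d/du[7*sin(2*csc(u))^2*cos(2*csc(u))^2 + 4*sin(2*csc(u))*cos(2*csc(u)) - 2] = (7*sin(u - 8/sin(u)) - 7*sin(u + 8/sin(u)) - 8*cos(u - 4/sin(u)) - 8*cos(u + 4/sin(u)))/(1 - cos(2*u))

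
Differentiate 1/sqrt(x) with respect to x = -1/(2*x^(3/2))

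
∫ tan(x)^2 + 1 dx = tan(x) + C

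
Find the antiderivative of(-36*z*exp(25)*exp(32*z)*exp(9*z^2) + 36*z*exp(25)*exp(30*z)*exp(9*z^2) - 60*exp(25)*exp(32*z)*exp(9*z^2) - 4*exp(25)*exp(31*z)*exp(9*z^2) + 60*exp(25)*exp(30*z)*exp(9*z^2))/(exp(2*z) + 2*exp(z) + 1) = -2*exp((3*z + 5)^2)*tanh(z/2) + C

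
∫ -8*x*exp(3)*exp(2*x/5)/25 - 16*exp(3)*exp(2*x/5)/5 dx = (-4*x/5 - 6)*exp(2*x/5 + 3) + C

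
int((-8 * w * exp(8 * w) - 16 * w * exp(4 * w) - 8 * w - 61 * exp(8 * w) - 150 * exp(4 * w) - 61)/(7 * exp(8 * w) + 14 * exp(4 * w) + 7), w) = (-(w + 14)*(4*w + 5)*(exp(4*w) + 1) + 7)/(7*(exp(4*w) + 1)) + C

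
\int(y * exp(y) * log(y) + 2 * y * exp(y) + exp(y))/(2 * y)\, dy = (log(y) + 2)*exp(y)/2 + C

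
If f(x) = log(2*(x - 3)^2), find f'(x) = 2/(x - 3)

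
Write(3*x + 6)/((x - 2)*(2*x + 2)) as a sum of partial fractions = -1/(2*(x + 1)) + 2/(x - 2)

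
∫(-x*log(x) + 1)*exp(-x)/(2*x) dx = exp(-x)*log(x)/2 + C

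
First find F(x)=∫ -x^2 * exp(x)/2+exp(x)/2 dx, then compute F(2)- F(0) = 1/2 - exp(2)/2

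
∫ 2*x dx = x^2 + C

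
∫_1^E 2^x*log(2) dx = -2 + 2^E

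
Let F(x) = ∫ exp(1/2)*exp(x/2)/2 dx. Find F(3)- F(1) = -E + exp(2)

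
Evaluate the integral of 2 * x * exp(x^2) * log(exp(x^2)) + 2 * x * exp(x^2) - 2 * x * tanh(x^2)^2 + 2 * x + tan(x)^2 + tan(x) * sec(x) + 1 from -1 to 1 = 2*tan(1)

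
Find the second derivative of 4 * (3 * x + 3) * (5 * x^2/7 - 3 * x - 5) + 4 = 360*x/7 - 384/7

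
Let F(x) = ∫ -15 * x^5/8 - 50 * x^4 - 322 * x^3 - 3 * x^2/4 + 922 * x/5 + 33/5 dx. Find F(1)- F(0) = 619/80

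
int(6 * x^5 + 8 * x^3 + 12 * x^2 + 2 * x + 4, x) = x^6 + 2*x^4 + 4*x^3 + x^2 + 4*x + C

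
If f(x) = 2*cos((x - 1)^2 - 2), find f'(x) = 4*(x - 1)*sin(-x^2 + 2*x + 1)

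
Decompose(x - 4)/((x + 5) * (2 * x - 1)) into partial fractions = -7/(11*(2*x - 1)) + 9/(11*(x + 5))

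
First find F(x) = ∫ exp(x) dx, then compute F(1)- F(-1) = E - exp(-1)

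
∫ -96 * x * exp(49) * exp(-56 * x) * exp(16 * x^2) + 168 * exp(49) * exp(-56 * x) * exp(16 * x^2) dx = -3*exp((4*x - 7)^2) + C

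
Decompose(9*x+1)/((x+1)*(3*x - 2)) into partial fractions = 21/(5*(3*x - 2)) + 8/(5*(x + 1))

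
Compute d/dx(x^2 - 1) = 2*x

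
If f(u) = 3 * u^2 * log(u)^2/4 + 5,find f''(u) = 3*log(u)^2/2 + 9*log(u)/2 + 3/2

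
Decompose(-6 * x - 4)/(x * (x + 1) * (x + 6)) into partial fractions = 16/(15*(x + 6)) - 2/(5*(x + 1)) - 2/(3*x)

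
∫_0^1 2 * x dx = 1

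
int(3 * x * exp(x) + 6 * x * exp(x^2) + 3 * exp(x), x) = 3*x*exp(x) + 3*exp(x^2) + C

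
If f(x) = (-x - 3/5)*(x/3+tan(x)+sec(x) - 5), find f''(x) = -2*x*sin(x)/cos(x)^3 + x/cos(x) - 2*x/cos(x)^3 - 2*sin(x)/cos(x)^2 - 6*sin(x)/(5*cos(x)^3) - 2/3 + 3/(5*cos(x)) - 2/cos(x)^2 - 6/(5*cos(x)^3)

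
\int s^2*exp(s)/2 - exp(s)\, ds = s*(s - 2)*exp(s)/2 + C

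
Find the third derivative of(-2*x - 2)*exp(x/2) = -x*exp(x/2)/4 - 7*exp(x/2)/4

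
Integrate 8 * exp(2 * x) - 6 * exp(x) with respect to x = (4*exp(x) - 6)*exp(x) + C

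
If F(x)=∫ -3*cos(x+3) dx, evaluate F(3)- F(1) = 3*sin(4) - 3*sin(6)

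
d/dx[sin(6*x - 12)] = 6*cos(6*x - 12)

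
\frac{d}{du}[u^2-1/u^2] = (2*u^4 + 2)/u^3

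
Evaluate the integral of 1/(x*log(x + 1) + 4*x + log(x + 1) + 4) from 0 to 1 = -log(4) + log(log(2) + 4)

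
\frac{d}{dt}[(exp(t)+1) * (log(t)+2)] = (t*exp(t)*log(t) + 2*t*exp(t) + exp(t) + 1)/t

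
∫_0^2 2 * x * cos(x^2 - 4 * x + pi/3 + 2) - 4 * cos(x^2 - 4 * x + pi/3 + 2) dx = -sin(2)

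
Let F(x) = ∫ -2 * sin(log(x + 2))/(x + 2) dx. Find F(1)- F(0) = -2*cos(log(2)) + 2*cos(log(3))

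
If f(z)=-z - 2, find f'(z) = -1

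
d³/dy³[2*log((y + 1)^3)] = 12/(y^3 + 3*y^2 + 3*y + 1)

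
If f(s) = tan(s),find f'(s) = cos(s)^(-2)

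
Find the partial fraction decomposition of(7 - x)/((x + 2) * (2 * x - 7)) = 7/(11*(2*x - 7)) - 9/(11*(x + 2))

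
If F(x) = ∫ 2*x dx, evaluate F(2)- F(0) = 4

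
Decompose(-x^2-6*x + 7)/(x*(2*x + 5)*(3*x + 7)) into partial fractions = -20/(3*x + 7) + 63/(5*(2*x + 5)) + 1/(5*x)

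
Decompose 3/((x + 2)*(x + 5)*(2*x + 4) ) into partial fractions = 1/(6*(x + 5)) - 1/(6*(x + 2)) + 1/(2*(x + 2)^2)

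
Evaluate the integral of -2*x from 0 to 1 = -1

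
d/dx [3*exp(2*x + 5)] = 6*exp(2*x + 5)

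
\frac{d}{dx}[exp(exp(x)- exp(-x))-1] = (exp(exp(x) - exp(-x)) + exp(2*x + exp(x) - exp(-x)))*exp(-x)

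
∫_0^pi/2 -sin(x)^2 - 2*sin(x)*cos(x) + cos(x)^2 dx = -1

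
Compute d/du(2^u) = 2^u*log(2)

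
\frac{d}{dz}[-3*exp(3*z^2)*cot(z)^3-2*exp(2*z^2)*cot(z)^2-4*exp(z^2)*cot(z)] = (-18*z*exp(2*z^2)/tan(z)^3 - 8*z*exp(z^2)/tan(z)^2 - 8*z/tan(z) + 9*exp(2*z^2)/tan(z)^2 + 9*exp(2*z^2)/tan(z)^4 + 4*exp(z^2)/tan(z) + 4*exp(z^2)/tan(z)^3 + 4 + 4/tan(z)^2)*exp(z^2)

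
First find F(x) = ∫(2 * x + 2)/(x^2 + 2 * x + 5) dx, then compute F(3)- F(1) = -log(8) + log(20)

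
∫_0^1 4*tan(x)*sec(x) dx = -4 + 4*sec(1)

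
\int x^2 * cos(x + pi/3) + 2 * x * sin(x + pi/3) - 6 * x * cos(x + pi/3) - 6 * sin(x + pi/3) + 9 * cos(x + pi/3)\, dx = (x - 3)^2*sin(x + pi/3) + C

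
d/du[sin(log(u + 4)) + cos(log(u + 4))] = sqrt(2)*cos(log(u + 4) + pi/4)/(u + 4)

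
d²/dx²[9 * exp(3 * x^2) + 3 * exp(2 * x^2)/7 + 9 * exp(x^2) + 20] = 324*x^2*exp(3*x^2) + 48*x^2*exp(2*x^2)/7 + 36*x^2*exp(x^2) + 54*exp(3*x^2) + 12*exp(2*x^2)/7 + 18*exp(x^2)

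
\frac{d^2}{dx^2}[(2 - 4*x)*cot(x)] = 4*(-2*x*cos(x)/sin(x) + 2 + cos(x)/sin(x))/sin(x)^2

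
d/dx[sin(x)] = cos(x)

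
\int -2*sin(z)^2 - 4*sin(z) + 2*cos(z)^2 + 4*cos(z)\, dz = (sqrt(2)*sin(z + pi/4) + 2)^2 + C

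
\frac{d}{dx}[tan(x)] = cos(x)^(-2)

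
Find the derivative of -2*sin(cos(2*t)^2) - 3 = 8*sin(2*t)*cos(2*t)*cos(cos(2*t)^2)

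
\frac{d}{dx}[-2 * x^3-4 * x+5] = -6*x^2 - 4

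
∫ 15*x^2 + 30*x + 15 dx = 5*x^3 + 15*x^2 + 15*x + C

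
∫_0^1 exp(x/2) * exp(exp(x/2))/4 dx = -E/2 + exp(exp(1/2))/2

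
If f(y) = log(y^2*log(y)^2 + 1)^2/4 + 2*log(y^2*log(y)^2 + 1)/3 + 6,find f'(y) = (3*y*log(y)^2*log(y^2*log(y)^2 + 1) + 4*y*log(y)^2 + 3*y*log(y)*log(y^2*log(y)^2 + 1) + 4*y*log(y))/(3*y^2*log(y)^2 + 3)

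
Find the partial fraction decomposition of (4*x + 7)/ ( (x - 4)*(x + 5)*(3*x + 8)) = 33/(140*(3*x + 8)) - 13/(63*(x + 5)) + 23/(180*(x - 4))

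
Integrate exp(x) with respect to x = exp(x) + C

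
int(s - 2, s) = s^2/2 - 2*s + C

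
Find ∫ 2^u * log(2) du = 2^u + C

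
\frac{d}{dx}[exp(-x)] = -exp(-x)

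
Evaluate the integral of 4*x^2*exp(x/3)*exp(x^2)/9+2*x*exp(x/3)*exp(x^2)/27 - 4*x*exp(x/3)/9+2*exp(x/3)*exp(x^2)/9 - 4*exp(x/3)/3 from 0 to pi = pi*(-4 + 2*exp(pi^2)/3)*exp(pi/3)/3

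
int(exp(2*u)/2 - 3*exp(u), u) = (exp(u) - 6)^2/4 + C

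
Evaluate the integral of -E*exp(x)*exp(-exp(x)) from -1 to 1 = -exp(1 - exp(-1)) + exp(1 - E)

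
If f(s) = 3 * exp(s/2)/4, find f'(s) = 3*exp(s/2)/8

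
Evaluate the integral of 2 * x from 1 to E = -1 + exp(2)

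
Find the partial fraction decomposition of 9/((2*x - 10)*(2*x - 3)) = -9/(7*(2*x - 3)) + 9/(14*(x - 5))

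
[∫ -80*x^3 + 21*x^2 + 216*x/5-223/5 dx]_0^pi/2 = (-3 + 2*pi)*(-5*pi^3/8 - 5 - pi^2/2 + 2*pi) + (-pi - 3)*(pi/10 + 6) + 3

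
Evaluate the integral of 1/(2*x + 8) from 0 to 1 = -log(2) + log(5)/2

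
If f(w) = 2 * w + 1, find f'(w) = 2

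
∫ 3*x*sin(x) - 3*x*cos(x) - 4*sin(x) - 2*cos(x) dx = -sqrt(2)*(3*x - 1)*sin(x + pi/4) + C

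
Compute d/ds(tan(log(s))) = 1/(s*cos(log(s))^2)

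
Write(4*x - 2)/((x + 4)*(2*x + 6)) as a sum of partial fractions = 9/(x + 4) - 7/(x + 3)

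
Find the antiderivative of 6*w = 3*w^2 + C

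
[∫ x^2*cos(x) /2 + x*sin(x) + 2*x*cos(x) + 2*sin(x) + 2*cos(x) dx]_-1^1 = 5*sin(1)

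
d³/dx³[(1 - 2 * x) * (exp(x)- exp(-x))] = (-2*x*exp(2*x) - 2*x - 5*exp(2*x) + 7)*exp(-x)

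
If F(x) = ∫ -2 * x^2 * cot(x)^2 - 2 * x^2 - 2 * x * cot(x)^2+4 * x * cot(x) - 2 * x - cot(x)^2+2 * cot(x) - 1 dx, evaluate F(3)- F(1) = 25*cot(3) - 5*cot(1)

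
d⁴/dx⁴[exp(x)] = exp(x)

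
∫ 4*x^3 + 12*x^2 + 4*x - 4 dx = x^4 + 4*x^3 + 2*x^2 - 4*x + C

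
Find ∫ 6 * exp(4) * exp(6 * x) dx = exp(6*x + 4) + C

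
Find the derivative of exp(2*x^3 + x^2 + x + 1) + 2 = 6*x^2*exp(2*x^3 + x^2 + x + 1) + 2*x*exp(2*x^3 + x^2 + x + 1) + exp(2*x^3 + x^2 + x + 1)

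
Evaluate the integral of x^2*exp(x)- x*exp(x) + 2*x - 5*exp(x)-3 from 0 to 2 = -4*exp(2)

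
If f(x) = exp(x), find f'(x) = exp(x)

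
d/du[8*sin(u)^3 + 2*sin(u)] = 8*cos(u) - 6*cos(3*u)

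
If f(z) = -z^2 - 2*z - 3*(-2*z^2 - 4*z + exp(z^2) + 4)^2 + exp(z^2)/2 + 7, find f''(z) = 48*z^4*exp(z^2) + 96*z^3*exp(z^2) - 48*z^2*exp(2*z^2) + 26*z^2*exp(z^2) - 144*z^2 + 144*z*exp(z^2) - 288*z - 12*exp(2*z^2) - 23*exp(z^2) - 2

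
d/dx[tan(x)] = cos(x)^(-2)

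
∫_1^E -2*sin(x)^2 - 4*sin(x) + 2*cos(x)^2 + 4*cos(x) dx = -(cos(1) + sin(1) + 2)^2 + (cos(E) + sin(E) + 2)^2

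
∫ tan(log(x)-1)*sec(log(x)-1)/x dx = sec(log(x) - 1) + C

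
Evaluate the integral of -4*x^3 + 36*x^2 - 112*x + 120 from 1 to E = -2*(-3 + E)^2 - (-3 + E)^4 + 24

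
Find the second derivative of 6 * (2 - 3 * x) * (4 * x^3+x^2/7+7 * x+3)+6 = -864*x^2 + 1908*x/7 - 1740/7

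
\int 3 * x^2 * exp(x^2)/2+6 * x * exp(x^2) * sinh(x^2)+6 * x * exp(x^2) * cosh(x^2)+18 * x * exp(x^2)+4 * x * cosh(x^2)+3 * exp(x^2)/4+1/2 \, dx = (3*exp(x^2) + 2)*(x + 4*sinh(x^2) + 12)/4 + C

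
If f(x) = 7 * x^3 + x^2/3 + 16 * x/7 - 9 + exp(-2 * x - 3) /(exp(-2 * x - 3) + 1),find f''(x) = (378*x*exp(2*x + 3) + 378*x*exp(4*x + 6) + 126*x*exp(6*x + 9) + 126*x - 6*exp(2*x + 3) + 18*exp(4*x + 6) + 2*exp(6*x + 9) + 2)/(3*exp(9)*exp(6*x) + 9*exp(6)*exp(4*x) + 9*exp(3)*exp(2*x) + 3)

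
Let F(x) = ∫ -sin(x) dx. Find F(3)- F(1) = cos(3) - cos(1)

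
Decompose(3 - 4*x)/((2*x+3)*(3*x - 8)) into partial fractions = -23/(25*(3*x - 8)) - 18/(25*(2*x + 3))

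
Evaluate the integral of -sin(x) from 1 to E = cos(E) - cos(1)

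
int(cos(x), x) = sin(x) + C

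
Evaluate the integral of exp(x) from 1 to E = -E + exp(E)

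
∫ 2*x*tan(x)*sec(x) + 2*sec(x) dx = 2*x*sec(x) + C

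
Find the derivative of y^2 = 2*y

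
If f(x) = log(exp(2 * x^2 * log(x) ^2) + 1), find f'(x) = (4*x*exp(2*x^2*log(x)^2)*log(x)^2 + 4*x*exp(2*x^2*log(x)^2)*log(x))/(exp(2*x^2*log(x)^2) + 1)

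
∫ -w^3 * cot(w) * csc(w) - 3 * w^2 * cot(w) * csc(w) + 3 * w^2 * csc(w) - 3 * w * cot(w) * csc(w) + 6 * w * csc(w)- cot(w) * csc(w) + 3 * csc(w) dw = (w + 1)^3*csc(w) + C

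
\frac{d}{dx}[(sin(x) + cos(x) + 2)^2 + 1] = 2*cos(2*x) + 4*sqrt(2)*cos(x + pi/4)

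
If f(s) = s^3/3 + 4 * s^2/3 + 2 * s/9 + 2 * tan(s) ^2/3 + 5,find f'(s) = s^2 + 8*s/3 + 4*sin(s)/(3*cos(s)^3) + 2/9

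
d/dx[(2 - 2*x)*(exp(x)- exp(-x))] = (-2*x*exp(2*x) - 2*x + 4)*exp(-x)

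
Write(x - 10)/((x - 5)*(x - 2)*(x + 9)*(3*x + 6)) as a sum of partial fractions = 19/(3234*(x + 9)) - 1/(49*(x + 2)) + 2/(99*(x - 2)) - 5/(882*(x - 5))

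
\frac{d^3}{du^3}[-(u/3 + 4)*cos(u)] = -u*sin(u)/3 - 4*sin(u) + cos(u)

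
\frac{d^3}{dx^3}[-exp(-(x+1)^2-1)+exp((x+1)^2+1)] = (8*x^3*exp(2*x^2 + 4*x + 4) + 8*x^3 + 24*x^2*exp(2*x^2 + 4*x + 4) + 24*x^2 + 36*x*exp(2*x^2 + 4*x + 4) + 12*x + 20*exp(2*x^2 + 4*x + 4) - 4)*exp(-x^2 - 2*x - 2)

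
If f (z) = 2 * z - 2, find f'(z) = 2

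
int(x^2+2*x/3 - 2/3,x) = x^3/3 + x^2/3 - 2*x/3 + C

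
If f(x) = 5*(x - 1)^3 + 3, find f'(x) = 15*x^2 - 30*x + 15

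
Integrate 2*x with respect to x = x^2 + C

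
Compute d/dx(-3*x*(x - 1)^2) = -9*x^2 + 12*x - 3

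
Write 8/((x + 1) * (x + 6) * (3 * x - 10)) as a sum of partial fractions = 18/(91*(3*x - 10)) + 2/(35*(x + 6)) - 8/(65*(x + 1))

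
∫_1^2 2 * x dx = 3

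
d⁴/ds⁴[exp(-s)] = exp(-s)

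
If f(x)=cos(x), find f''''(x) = cos(x)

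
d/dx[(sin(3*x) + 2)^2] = 6*(sin(3*x) + 2)*cos(3*x)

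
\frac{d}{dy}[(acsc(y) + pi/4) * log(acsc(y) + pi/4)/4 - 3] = (-log(acsc(y) + pi/4) - 1)/(4*y^2*sqrt(1 - 1/y^2))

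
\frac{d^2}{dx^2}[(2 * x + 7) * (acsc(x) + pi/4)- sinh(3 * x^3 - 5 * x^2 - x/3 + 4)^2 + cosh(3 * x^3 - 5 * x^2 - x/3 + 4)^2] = (14*x^2 + 2*x - 7)/(x^5*sqrt(1 - 1/x^2) - x^3*sqrt(1 - 1/x^2))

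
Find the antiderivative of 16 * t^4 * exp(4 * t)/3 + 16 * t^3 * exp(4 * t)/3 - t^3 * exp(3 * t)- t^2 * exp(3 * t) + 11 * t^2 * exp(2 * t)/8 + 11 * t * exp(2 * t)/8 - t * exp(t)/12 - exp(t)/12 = 6*t^2*exp(2*t) - 3*t*exp(t)/4 + (-8*t^2*exp(2*t) + t*exp(t) + 16)^2/48 + C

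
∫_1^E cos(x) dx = -sin(1) + sin(E)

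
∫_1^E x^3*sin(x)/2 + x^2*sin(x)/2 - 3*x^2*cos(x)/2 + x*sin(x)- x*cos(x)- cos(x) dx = 2*cos(1) + (-exp(3)/2 - exp(2)/2 - E)*cos(E)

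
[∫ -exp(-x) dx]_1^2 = -exp(-1) + exp(-2)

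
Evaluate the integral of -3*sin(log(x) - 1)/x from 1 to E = 3 - 3*cos(1)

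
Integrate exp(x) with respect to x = exp(x) + C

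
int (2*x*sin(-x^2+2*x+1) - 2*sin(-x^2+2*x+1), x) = cos((x - 1)^2 - 2) + C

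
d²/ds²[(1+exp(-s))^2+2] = (2*exp(s) + 4)*exp(-2*s)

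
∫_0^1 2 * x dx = 1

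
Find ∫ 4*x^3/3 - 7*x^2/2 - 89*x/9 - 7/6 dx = x^4/3 - 7*x^3/6 - 89*x^2/18 - 7*x/6 + C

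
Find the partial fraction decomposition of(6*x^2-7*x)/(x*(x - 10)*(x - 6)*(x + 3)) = -25/(117*(x + 3)) - 29/(36*(x - 6)) + 53/(52*(x - 10))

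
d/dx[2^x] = 2^x*log(2)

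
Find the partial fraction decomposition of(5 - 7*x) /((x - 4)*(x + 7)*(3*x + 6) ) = 18/(55*(x + 7)) - 19/(90*(x + 2)) - 23/(198*(x - 4))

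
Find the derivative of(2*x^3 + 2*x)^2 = 24*x^5 + 32*x^3 + 8*x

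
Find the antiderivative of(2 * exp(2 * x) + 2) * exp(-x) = 4*sinh(x) + C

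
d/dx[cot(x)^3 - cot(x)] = -3*cot(x)^4 - 2*cot(x)^2 + 1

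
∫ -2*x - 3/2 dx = -x^2 - 3*x/2 + C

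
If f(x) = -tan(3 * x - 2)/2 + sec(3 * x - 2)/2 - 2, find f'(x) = -3*tan(3*x - 2)^2/2 + 3*tan(3*x - 2)*sec(3*x - 2)/2 - 3/2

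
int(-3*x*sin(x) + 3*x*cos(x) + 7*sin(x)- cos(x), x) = sqrt(2)*(3*x - 4)*sin(x + pi/4) + C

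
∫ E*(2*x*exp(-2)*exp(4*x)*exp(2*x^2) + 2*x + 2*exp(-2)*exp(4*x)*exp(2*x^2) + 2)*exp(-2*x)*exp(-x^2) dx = 2*sinh(x^2 + 2*x - 1) + C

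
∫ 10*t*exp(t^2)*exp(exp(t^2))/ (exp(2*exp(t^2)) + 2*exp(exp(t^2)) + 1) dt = (11*exp(exp(t^2)) + 6)/(exp(exp(t^2)) + 1) + C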